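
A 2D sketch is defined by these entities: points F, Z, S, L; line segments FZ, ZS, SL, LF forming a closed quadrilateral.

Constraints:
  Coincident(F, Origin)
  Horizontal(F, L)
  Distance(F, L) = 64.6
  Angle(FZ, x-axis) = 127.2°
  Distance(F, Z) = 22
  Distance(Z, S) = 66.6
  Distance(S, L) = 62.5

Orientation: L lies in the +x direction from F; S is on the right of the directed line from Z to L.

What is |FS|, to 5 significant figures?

45.038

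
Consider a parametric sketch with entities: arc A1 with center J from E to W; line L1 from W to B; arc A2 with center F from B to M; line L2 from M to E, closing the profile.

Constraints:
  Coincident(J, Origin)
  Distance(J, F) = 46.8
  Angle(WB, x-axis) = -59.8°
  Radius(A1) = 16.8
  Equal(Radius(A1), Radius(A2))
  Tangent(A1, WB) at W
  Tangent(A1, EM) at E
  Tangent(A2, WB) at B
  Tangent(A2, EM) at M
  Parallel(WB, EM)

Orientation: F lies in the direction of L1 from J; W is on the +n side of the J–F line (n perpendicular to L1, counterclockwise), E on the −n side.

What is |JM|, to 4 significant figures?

49.72

The slot axis is L1's direction at -59.8°, so u = (cos -59.8°, sin -59.8°) = (0.5030, -0.8643) and n = (−sin -59.8°, cos -59.8°) = (0.8643, 0.5030). J is at the origin and F lies 46.8 along u from J, so F = 46.8·u = (23.54, -40.45). Tangency of A1 to both parallel lines with radius 16.8 puts W and E at J ± 16.8·n: W = (14.52, 8.451), E = (-14.52, -8.451). Equal radii place B and M the same way about F: B = F + 16.8·n = (38.06, -32.00), M = F − 16.8·n = (9.022, -48.90). Then |JM| = |M − J| = 49.72.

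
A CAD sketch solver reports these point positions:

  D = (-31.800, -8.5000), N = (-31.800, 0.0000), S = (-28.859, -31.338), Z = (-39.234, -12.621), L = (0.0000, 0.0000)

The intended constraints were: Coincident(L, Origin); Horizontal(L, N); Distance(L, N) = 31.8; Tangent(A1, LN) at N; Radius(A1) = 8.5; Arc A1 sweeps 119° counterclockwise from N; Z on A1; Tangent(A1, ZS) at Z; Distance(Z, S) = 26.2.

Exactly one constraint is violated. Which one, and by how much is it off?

Distance(Z, S) = 26.2 — off by 4.80.

L = (0.00, 0.00) ✓; L.y = 0.00, N.y = 0.00 ✓; |LN| = 31.80 ✓; ∠(DN, NL) = 90.00° ✓; |DN| = 8.500 ✓; bearing(D→Z) − bearing(D→N) = 119.0° ✓; |DZ| = 8.500 ✓; ∠(DZ, ZS) = 90.00° ✓; |ZS| = 21.40 ✗.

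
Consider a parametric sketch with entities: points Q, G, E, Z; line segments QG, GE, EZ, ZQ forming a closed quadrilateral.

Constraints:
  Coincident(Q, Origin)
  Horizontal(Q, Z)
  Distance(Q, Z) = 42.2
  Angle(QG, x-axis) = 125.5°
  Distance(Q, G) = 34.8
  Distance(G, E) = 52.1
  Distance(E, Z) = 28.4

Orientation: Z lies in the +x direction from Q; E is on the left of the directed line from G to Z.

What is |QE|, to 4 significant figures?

41.41

Q is at the origin; QZ is horizontal with |QZ| = 42.2 and Z in +x, so Z = (42.2, 0). QG runs at 125.5° with |QG| = 34.8, so G = (-20.21, 28.33). E is determined by |GE| = 52.1 and |EZ| = 28.4 together: it lies at the intersection of circle(G, 52.1) and circle(Z, 28.4). With |GZ| = 68.54, the foot of the radical line on GZ is 48.19 from G and the perpendicular offset is √(52.1² − 48.19²) = 19.81. Taking the left-of-GZ solution: E = (31.86, 26.45).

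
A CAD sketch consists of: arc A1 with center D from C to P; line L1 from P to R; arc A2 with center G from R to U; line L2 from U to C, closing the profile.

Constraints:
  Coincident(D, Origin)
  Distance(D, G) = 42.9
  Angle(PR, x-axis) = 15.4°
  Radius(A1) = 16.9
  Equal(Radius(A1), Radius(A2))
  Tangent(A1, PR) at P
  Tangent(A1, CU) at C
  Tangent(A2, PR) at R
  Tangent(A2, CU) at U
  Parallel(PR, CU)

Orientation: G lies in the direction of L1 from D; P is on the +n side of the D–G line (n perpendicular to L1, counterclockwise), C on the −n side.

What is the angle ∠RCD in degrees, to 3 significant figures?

51.8°

The slot axis is L1's direction at 15.4°, so u = (cos 15.4°, sin 15.4°) = (0.964, 0.266) and n = (−sin 15.4°, cos 15.4°) = (-0.266, 0.964). D is at the origin and G lies 42.9 along u from D, so G = 42.9·u = (41.4, 11.4). Tangency of A1 to both parallel lines with radius 16.9 puts P and C at D ± 16.9·n: P = (-4.49, 16.3), C = (4.49, -16.3). Equal radii place R and U the same way about G: R = G + 16.9·n = (36.9, 27.7), U = G − 16.9·n = (45.8, -4.90). Then cos ∠RCD = CR·CD / (|CR||CD|), giving 51.8°.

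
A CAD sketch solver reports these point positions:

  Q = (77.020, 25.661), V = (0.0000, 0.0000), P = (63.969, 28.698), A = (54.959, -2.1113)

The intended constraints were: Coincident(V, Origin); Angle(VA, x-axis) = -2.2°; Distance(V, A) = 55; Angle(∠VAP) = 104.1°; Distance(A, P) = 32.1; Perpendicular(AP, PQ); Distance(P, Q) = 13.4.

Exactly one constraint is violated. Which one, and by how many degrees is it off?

Perpendicular(AP, PQ) — off by 3.20°.

V = (0.00, 0.00) ✓; VA at -2.200° ✓; |VA| = 55.00 ✓; ∠VAP = 104.1° ✓; |AP| = 32.10 ✓; ∠(AP, PQ) = 86.80° ✗; |PQ| = 13.40 ✓.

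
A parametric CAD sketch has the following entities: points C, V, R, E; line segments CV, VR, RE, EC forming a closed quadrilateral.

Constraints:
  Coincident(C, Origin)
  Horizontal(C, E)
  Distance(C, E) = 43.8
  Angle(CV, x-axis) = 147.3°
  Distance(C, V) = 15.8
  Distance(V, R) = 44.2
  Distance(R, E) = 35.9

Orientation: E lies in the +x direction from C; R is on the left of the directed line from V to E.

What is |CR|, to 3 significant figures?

39.5

C is at the origin; CE is horizontal with |CE| = 43.8 and E in +x, so E = (43.8, 0). CV runs at 147.3° with |CV| = 15.8, so V = (-13.3, 8.54). R is determined by |VR| = 44.2 and |RE| = 35.9 together: it lies at the intersection of circle(V, 44.2) and circle(E, 35.9). With |VE| = 57.7, the foot of the radical line on VE is 34.6 from V and the perpendicular offset is √(44.2² − 34.6²) = 27.5. Taking the left-of-VE solution: R = (25.0, 30.6).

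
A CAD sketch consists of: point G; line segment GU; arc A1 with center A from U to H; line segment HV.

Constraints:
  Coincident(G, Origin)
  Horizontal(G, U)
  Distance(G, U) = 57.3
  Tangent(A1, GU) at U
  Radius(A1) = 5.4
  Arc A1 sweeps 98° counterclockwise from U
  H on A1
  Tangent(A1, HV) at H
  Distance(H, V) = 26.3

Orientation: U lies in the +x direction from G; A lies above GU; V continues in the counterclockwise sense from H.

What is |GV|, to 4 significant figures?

67.20

On A1, U sits at bearing -90° from A; a 98° counterclockwise sweep puts H at bearing 8°, so H = A + 5.4·(cos 8°, sin 8°) = (62.65, 6.152). Tangency of A1 to HV means the radius AH is perpendicular to HV, so HV runs along (−sin 8°, cos 8°); with |HV| = 26.3, V = (58.99, 32.20). Then |GV| = |V − G| = 67.20.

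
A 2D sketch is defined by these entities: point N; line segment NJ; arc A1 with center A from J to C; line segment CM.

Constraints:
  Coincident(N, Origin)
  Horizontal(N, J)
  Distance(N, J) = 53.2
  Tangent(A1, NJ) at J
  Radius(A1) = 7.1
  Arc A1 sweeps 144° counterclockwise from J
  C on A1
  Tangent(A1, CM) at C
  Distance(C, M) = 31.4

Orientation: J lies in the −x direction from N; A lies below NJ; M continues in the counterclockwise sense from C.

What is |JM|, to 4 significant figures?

37.82

On A1, J sits at bearing 90° from A; a 144° counterclockwise sweep puts C at bearing 234°, so C = A + 7.1·(cos 234°, sin 234°) = (-57.37, -12.84). Since A1 is tangent to CM there, AC ⟂ CM, so CM runs along (−sin 234°, cos 234°); with |CM| = 31.4, M = (-31.97, -31.30). Then |JM| = |M − J| = 37.82.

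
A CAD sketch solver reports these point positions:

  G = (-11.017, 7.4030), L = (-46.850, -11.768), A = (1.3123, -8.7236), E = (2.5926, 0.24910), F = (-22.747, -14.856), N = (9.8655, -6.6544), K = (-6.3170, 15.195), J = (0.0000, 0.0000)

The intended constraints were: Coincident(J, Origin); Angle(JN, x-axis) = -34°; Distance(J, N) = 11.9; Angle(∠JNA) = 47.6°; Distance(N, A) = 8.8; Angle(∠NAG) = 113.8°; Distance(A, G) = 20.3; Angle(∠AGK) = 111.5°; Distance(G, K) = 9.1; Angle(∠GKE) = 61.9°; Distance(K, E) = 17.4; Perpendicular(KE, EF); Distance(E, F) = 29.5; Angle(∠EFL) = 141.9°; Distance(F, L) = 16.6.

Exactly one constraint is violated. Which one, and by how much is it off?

Distance(F, L) = 16.6 — off by 7.70.

J = (0.00, 0.00) ✓; JN at -34.00° ✓; |JN| = 11.90 ✓; ∠JNA = 47.60° ✓; |NA| = 8.800 ✓; ∠NAG = 113.8° ✓; |AG| = 20.30 ✓; ∠AGK = 111.5° ✓; |GK| = 9.100 ✓; ∠GKE = 61.90° ✓; |KE| = 17.40 ✓; ∠(KE, EF) = 90.00° ✓; |EF| = 29.50 ✓; ∠EFL = 141.9° ✓; |FL| = 24.30 ✗.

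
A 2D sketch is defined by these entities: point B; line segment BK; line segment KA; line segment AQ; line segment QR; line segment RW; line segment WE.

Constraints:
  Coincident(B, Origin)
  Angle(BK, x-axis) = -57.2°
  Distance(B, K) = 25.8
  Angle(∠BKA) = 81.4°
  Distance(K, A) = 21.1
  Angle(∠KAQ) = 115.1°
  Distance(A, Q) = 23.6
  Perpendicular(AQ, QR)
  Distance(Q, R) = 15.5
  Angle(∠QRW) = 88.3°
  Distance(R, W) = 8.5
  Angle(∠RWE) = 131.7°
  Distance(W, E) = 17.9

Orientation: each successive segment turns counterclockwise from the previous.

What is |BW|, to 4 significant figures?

11.21

B is at the origin; BK runs at -57.2° with length 25.8, so K = (13.98, -21.69). ∠BKA = 81.4° gives KA at 41.40° from the x-axis; with |KA| = 21.1, A = (29.80, -7.733). ∠KAQ = 115.1° gives AQ at 106.3° from the x-axis; with |AQ| = 23.6, Q = (23.18, 14.92). AQ is perpendicular to QR, so QR runs at -163.7°; with |QR| = 15.5, R = (8.303, 10.57). ∠QRW = 88.3° gives RW at -72.00° from the x-axis; with |RW| = 8.5, W = (10.93, 2.484). Then |BW| = |W − B| = 11.21.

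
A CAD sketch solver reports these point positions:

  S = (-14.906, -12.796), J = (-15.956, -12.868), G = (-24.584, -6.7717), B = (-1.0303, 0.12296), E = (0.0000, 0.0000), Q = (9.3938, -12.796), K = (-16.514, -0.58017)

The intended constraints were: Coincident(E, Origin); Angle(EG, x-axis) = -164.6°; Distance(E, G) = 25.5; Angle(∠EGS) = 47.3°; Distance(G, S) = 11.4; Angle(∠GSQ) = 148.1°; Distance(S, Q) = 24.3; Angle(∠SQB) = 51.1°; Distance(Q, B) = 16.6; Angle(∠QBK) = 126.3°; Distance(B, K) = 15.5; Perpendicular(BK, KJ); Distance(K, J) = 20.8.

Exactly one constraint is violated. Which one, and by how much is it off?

Distance(K, J) = 20.8 — off by 8.50.

E = (0.00, 0.00) ✓; EG at -164.6° ✓; |EG| = 25.50 ✓; ∠EGS = 47.30° ✓; |GS| = 11.40 ✓; ∠GSQ = 148.1° ✓; |SQ| = 24.30 ✓; ∠SQB = 51.10° ✓; |QB| = 16.60 ✓; ∠QBK = 126.3° ✓; |BK| = 15.50 ✓; ∠(BK, KJ) = 90.00° ✓; |KJ| = 12.30 ✗.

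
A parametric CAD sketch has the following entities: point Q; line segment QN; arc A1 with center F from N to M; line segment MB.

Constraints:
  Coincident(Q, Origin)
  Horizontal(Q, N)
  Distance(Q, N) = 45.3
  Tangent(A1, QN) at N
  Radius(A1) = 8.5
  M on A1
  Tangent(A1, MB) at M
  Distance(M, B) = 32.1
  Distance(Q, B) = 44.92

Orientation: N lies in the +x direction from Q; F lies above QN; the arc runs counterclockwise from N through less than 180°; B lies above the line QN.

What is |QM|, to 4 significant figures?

53.04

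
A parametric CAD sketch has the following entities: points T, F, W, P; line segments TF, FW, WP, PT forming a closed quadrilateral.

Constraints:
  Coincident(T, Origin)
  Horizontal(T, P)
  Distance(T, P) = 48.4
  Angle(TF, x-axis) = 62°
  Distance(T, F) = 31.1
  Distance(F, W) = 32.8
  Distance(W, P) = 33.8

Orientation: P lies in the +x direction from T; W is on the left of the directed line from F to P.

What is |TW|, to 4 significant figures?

57.70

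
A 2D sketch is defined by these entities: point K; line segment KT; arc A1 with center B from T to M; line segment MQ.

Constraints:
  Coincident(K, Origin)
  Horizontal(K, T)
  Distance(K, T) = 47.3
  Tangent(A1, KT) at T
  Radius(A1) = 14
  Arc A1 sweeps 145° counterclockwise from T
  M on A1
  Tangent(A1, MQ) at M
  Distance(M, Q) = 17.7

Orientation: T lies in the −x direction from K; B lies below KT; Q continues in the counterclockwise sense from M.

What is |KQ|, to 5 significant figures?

54.185

On A1, T sits at bearing 90° from B; a 145° counterclockwise sweep puts M at bearing 235°, so M = B + 14.0·(cos 235°, sin 235°) = (-55.330, -25.468). Tangency of A1 to MQ means the radius BM is perpendicular to MQ, so MQ runs along (−sin 235°, cos 235°); with |MQ| = 17.7, Q = (-40.831, -35.620). Then |KQ| = |Q − K| = 54.185.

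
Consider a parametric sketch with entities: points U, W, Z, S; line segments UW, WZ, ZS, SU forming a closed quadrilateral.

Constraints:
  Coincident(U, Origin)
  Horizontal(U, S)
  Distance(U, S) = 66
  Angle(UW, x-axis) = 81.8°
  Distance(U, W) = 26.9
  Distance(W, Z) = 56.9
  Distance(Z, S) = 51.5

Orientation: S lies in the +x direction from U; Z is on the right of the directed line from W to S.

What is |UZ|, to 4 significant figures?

35.16

Checks: |WZ| = 56.90 ✓; |ZS| = 51.50 ✓.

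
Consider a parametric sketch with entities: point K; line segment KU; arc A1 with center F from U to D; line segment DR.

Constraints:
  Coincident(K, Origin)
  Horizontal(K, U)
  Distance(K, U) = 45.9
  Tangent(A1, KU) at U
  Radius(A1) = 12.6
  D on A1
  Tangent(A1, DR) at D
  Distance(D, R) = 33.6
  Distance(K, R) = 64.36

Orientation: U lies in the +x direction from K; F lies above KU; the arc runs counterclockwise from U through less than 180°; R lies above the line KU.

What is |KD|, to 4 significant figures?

60.03

K is at the origin; K and U share the same y with |KU| = 45.9 and U on the +x side, so U = (45.90, 0.000). The tangent condition forces FU to be normal to KU, so F = U + (0, 12.6) = (45.90, 12.60). Since FD ⟂ DR (tangency), |FR| = √(12.6² + 33.6²) = 35.88 regardless of where D sits on A1. So R lies on both circle(K, 64.36) and circle(F, 35.88); the above-KU intersection is R = (42.51, 48.32). D is the foot of the tangent from R: D = (57.23, 18.12).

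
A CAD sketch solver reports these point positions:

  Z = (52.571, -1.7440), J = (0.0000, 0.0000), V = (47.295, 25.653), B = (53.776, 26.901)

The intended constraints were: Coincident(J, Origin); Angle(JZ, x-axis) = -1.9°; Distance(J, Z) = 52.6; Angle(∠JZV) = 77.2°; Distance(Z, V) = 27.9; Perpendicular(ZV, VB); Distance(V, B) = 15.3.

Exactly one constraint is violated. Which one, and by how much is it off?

Distance(V, B) = 15.3 — off by 8.70.

J = (0.00, 0.00) ✓; JZ at -1.900° ✓; |JZ| = 52.60 ✓; ∠JZV = 77.20° ✓; |ZV| = 27.90 ✓; ∠(ZV, VB) = 90.00° ✓; |VB| = 6.600 ✗.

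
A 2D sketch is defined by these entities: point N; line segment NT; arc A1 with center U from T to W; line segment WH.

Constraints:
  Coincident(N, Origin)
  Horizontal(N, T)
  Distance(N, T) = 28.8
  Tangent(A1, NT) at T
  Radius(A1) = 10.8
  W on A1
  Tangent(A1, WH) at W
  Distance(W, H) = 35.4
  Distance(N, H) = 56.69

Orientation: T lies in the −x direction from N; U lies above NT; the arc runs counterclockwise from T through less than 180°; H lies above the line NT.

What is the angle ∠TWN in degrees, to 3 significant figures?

87.4°

Checks: N.y = 0.00, T.y = 0.00 ✓; |UW| = 10.80 ✓; ∠(UW, WH) = 90.00° ✓; |WH| = 35.40 ✓; |NH| = 56.69 ✓.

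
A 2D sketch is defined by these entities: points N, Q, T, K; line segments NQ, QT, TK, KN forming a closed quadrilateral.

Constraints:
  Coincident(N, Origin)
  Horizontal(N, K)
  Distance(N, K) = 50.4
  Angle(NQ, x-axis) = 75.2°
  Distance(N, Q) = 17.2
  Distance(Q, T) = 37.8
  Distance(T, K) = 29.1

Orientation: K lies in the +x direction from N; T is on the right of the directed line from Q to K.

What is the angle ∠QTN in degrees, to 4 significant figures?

26.01°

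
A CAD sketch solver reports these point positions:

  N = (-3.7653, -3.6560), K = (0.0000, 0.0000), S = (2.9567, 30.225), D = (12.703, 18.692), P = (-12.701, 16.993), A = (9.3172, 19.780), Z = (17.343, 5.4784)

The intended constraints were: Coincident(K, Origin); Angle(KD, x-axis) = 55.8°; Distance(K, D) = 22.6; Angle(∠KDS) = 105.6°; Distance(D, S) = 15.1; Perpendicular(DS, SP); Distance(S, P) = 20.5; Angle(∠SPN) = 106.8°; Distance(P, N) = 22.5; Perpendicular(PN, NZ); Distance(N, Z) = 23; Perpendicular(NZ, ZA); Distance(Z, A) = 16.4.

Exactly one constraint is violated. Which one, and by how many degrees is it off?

Perpendicular(NZ, ZA) — off by 5.90°.

K = (0.00, 0.00) ✓; KD at 55.80° ✓; |KD| = 22.60 ✓; ∠KDS = 105.6° ✓; |DS| = 15.10 ✓; ∠(DS, SP) = 90.00° ✓; |SP| = 20.50 ✓; ∠SPN = 106.8° ✓; |PN| = 22.50 ✓; ∠(PN, NZ) = 90.00° ✓; |NZ| = 23.00 ✓; ∠(NZ, ZA) = 95.90° ✗; |ZA| = 16.40 ✓.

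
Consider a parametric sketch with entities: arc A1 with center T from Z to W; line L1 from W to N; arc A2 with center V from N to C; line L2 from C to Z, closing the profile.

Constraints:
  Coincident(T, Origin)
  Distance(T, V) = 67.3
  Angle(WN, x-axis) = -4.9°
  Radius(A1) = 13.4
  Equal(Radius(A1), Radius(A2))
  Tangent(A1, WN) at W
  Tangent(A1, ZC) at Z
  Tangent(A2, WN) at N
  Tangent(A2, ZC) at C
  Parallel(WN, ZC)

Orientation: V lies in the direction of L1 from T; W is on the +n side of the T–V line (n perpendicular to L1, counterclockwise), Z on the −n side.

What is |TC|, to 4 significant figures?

68.62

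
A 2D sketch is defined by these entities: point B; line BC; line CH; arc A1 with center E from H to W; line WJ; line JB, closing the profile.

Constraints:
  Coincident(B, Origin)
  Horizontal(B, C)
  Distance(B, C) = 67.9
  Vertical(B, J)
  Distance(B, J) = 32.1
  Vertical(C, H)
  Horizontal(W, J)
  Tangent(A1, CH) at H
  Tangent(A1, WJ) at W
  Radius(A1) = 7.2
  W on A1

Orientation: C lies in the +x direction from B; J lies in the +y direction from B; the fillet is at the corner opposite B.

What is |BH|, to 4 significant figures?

72.32

The virtual corner opposite B is at (67.90, 32.10). A1 meets CH tangentially, so EH is at right angles to CH and the tangent condition forces EW to be normal to WJ, with radius 7.2, so the center E sits 7.2 in from both sides at E = (60.70, 24.90). That places the tangent points at H = (67.90, 24.90) on CH and W = (60.70, 32.10) on WJ. Then |BH| = |H − B| = 72.32.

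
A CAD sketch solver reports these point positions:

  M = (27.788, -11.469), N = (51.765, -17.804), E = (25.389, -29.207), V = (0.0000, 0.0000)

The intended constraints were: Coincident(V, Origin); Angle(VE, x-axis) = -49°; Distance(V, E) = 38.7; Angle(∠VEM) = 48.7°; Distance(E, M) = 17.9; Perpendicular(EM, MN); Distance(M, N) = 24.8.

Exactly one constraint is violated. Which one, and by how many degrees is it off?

Perpendicular(EM, MN) — off by 7.10°.

V = (0.00, 0.00) ✓; VE at -49.00° ✓; |VE| = 38.70 ✓; ∠VEM = 48.70° ✓; |EM| = 17.90 ✓; ∠(EM, MN) = 97.10° ✗; |MN| = 24.80 ✓.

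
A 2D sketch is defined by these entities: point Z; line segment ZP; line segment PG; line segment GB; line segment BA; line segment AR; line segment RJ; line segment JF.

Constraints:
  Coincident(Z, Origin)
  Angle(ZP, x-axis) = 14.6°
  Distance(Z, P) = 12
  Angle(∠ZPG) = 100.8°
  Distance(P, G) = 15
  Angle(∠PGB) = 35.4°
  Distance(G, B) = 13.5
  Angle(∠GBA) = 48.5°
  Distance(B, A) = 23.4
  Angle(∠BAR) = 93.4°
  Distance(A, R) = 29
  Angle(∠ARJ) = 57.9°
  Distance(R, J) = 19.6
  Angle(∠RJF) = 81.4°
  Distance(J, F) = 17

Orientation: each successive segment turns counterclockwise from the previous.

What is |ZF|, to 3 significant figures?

25.7

Z is at the origin; ZP runs at 14.6° with length 12.0, so P = (11.6, 3.02). ∠ZPG = 100.8° gives PG at 93.8° from the x-axis; with |PG| = 15.0, G = (10.6, 18.0). ∠PGB = 35.4° gives GB at -122° from the x-axis; with |GB| = 13.5, B = (3.54, 6.49). ∠GBA = 48.5° gives BA at 9.90° from the x-axis; with |BA| = 23.4, A = (26.6, 10.5). ∠BAR = 93.4° gives AR at 96.5° from the x-axis; with |AR| = 29.0, R = (23.3, 39.3). ∠ARJ = 57.9° gives RJ at -141° from the x-axis; with |RJ| = 19.6, J = (8.00, 27.1). ∠RJF = 81.4° gives JF at -42.8° from the x-axis; with |JF| = 17.0, F = (20.5, 15.6). Then |ZF| = |F − Z| = 25.7.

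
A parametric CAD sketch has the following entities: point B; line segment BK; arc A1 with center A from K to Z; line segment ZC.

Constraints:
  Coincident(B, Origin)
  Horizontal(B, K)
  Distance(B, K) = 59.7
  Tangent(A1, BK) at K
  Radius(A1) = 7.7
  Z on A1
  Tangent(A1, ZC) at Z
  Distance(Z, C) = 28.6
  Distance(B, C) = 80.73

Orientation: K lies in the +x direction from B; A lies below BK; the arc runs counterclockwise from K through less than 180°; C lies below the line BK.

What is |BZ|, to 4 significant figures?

55.50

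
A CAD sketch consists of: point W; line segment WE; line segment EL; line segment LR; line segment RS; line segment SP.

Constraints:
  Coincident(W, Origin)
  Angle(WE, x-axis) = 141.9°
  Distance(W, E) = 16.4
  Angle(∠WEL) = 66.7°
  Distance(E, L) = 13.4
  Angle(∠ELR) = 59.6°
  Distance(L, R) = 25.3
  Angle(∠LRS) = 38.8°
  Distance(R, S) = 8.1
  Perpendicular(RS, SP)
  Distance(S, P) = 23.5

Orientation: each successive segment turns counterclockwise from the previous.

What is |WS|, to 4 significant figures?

7.183

W is at the origin; WE runs at 141.9° with length 16.4, so E = (-12.91, 10.12). ∠WEL = 66.7° gives EL at -104.8° from the x-axis; with |EL| = 13.4, L = (-16.33, -2.836). ∠ELR = 59.6° gives LR at 15.60° from the x-axis; with |LR| = 25.3, R = (8.039, 3.968). ∠LRS = 38.8° gives RS at 156.8° from the x-axis; with |RS| = 8.1, S = (0.5943, 7.159). Then |WS| = |S − W| = 7.183.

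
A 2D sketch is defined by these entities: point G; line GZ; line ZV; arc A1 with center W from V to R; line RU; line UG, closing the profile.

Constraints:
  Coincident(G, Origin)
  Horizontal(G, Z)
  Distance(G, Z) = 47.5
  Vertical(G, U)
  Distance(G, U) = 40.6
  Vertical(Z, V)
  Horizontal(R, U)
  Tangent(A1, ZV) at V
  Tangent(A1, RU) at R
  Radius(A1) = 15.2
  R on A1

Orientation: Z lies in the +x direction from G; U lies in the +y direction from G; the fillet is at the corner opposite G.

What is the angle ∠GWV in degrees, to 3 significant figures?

142°

G is at the origin; GZ is horizontal with |GZ| = 47.5 and Z on the +x side, so Z = (47.5, 0.00). GU is vertical with |GU| = 40.6 and U on the +y side, so U = (0.00, 40.6). The virtual corner opposite G is at (47.5, 40.6). Since A1 is tangent to ZV there, WV ⟂ ZV and the tangent condition forces WR to be normal to RU, with radius 15.2, so the center W sits 15.2 in from both sides at W = (32.3, 25.4). That places the tangent points at V = (47.5, 25.4) on ZV and R = (32.3, 40.6) on RU. Then cos ∠GWV = WG·WV / (|WG||WV|), giving 142°.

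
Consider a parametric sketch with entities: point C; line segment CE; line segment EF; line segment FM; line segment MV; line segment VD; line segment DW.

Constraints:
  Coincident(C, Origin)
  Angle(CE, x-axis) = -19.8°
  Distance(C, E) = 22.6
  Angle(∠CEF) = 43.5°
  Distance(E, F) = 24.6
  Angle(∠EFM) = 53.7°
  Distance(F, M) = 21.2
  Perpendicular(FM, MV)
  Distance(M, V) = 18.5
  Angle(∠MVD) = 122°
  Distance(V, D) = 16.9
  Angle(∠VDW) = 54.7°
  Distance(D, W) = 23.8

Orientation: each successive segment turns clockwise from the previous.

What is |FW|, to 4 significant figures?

9.029

C is at the origin; CE runs at -19.8° with length 22.6, so E = (21.26, -7.655). ∠CEF = 43.5° gives EF at -156.3° from the x-axis; with |EF| = 24.6, F = (-1.261, -17.54). ∠EFM = 53.7° gives FM at 77.40° from the x-axis; with |FM| = 21.2, M = (3.363, 3.146). FM ⟂ MV, so MV runs at -12.60°; with |MV| = 18.5, V = (21.42, -0.8896). ∠MVD = 122.0° gives VD at -70.60° from the x-axis; with |VD| = 16.9, D = (27.03, -16.83). ∠VDW = 54.7° gives DW at 164.1° from the x-axis; with |DW| = 23.8, W = (4.142, -10.31). Then |FW| = |W − F| = 9.029.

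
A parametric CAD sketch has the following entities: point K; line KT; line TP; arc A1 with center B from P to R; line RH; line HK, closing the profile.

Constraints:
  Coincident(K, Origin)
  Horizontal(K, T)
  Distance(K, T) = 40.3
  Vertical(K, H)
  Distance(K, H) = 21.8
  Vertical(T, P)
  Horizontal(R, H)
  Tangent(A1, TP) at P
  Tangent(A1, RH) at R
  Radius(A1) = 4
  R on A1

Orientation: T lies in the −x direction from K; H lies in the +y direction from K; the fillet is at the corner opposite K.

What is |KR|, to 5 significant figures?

42.343

K is at the origin; KT is horizontal with |KT| = 40.3 and T on the −x side, so T = (-40.300, 0.0000). KH is vertical with |KH| = 21.8 and H on the +y side, so H = (0.0000, 21.800). The virtual corner opposite K is at (-40.300, 21.800). Since A1 is tangent to TP there, BP ⟂ TP and since A1 is tangent to RH there, BR ⟂ RH, with radius 4.0, so the center B sits 4.0 in from both sides at B = (-36.300, 17.800). That places the tangent points at P = (-40.300, 17.800) on TP and R = (-36.300, 21.800) on RH. Then |KR| = |R − K| = 42.343.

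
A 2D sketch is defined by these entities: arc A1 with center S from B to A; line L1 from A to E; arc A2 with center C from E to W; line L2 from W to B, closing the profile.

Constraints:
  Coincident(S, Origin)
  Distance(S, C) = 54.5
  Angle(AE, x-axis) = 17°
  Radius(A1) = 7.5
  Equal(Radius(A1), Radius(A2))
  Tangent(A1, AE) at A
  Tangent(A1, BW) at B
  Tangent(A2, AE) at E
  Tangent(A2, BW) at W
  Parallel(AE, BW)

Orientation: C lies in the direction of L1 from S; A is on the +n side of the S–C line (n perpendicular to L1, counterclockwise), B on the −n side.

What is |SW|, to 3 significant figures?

55.0

The slot axis is L1's direction at 17.0°, so u = (cos 17.0°, sin 17.0°) = (0.956, 0.292) and n = (−sin 17.0°, cos 17.0°) = (-0.292, 0.956). S is at the origin and C lies 54.5 along u from S, so C = 54.5·u = (52.1, 15.9). Tangency of A1 to both parallel lines with radius 7.5 puts A and B at S ± 7.5·n: A = (-2.19, 7.17), B = (2.19, -7.17). Equal radii place E and W the same way about C: E = C + 7.5·n = (49.9, 23.1), W = C − 7.5·n = (54.3, 8.76). Then |SW| = |W − S| = 55.0.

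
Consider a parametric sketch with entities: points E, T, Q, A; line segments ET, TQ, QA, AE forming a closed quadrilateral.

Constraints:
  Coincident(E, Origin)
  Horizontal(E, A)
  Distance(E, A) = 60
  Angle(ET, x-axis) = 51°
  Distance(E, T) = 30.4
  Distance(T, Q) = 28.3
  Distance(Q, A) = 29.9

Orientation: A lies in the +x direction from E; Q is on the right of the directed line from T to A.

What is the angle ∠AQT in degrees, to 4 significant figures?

108.4°

Checks: |TQ| = 28.30 ✓; |QA| = 29.90 ✓.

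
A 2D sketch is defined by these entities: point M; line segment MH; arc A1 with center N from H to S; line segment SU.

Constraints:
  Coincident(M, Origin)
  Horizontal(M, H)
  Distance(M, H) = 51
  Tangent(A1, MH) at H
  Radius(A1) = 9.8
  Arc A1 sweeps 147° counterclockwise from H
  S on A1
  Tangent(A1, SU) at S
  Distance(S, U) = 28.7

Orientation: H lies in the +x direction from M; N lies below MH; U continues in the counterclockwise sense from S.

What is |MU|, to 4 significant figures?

77.43

M is at the origin; MH is horizontal with |MH| = 51.0 and H on the +x side, so H = (51.00, 0.000). Tangency of A1 to MH means the radius NH is perpendicular to MH, so N = H + (0, -9.8) = (51.00, -9.800). On A1, H sits at bearing 90° from N; a 147° counterclockwise sweep puts S at bearing 237°, so S = N + 9.8·(cos 237°, sin 237°) = (45.66, -18.02). A1 meets SU tangentially, so NS is at right angles to SU, so SU runs along (−sin 237°, cos 237°); with |SU| = 28.7, U = (69.73, -33.65). Then |MU| = |U − M| = 77.43.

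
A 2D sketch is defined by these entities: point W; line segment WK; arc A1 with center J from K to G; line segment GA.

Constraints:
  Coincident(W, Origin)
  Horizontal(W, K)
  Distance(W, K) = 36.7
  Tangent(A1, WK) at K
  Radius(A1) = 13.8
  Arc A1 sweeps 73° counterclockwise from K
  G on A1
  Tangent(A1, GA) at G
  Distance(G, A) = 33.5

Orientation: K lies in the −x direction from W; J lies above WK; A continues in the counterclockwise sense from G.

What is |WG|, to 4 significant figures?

25.45

The tangent condition forces JK to be normal to WK, so J = K + (0, 13.8) = (-36.70, 13.80). On A1, K sits at bearing -90° from J; a 73° counterclockwise sweep puts G at bearing -17°, so G = J + 13.8·(cos -17°, sin -17°) = (-23.50, 9.765). Then |WG| = |G − W| = 25.45.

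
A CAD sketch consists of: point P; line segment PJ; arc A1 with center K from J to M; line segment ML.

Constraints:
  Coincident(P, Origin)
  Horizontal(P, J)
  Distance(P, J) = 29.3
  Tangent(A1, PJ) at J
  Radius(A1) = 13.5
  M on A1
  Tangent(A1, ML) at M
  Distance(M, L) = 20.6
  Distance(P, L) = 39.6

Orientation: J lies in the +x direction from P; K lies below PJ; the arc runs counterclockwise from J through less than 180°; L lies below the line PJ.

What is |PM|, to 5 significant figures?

21.716

P is at the origin; P and J share the same y with |PJ| = 29.3 and J on the +x side, so J = (29.300, 0.0000). Tangency of A1 to PJ means the radius KJ is perpendicular to PJ, so K = J + (0, -13.5) = (29.300, -13.500). Since KM ⟂ ML (tangency), |KL| = √(13.5² + 20.6²) = 24.629 regardless of where M sits on A1. So L lies on both circle(P, 39.6) and circle(K, 24.629); the below-PJ intersection is L = (17.891, -35.328). M is the foot of the tangent from L: M = (15.865, -14.828).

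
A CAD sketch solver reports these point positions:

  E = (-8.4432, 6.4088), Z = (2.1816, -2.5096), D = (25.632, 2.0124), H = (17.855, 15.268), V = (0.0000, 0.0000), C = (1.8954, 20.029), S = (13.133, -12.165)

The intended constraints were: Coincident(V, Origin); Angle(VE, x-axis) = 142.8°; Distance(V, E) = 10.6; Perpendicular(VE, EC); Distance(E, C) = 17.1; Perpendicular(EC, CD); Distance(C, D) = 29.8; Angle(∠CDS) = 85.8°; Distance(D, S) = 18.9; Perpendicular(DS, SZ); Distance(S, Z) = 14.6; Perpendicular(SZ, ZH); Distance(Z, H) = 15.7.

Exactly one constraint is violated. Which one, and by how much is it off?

Distance(Z, H) = 15.7 — off by 8.00.

V = (0.00, 0.00) ✓; VE at 142.8° ✓; |VE| = 10.60 ✓; ∠(VE, EC) = 90.00° ✓; |EC| = 17.10 ✓; ∠(EC, CD) = 90.00° ✓; |CD| = 29.80 ✓; ∠CDS = 85.80° ✓; |DS| = 18.90 ✓; ∠(DS, SZ) = 90.00° ✓; |SZ| = 14.60 ✓; ∠(SZ, ZH) = 90.00° ✓; |ZH| = 23.70 ✗.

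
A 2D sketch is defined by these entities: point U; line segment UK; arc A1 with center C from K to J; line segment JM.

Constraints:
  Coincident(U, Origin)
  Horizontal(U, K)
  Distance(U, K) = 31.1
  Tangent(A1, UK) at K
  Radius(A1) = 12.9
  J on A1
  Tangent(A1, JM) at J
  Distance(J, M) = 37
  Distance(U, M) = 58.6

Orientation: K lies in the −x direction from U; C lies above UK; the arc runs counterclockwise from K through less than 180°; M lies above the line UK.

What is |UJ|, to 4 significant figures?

24.45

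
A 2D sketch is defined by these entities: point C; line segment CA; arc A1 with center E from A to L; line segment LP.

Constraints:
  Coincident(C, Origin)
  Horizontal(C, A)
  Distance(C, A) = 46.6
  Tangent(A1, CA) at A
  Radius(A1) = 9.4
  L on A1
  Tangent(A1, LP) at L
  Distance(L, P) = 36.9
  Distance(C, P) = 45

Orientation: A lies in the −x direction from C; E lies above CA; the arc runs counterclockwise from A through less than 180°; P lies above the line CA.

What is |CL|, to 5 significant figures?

38.458

Checks: |EL| = 9.400 ✓; ∠(EL, LP) = 90.00° ✓; |LP| = 36.90 ✓; |CP| = 45.00 ✓.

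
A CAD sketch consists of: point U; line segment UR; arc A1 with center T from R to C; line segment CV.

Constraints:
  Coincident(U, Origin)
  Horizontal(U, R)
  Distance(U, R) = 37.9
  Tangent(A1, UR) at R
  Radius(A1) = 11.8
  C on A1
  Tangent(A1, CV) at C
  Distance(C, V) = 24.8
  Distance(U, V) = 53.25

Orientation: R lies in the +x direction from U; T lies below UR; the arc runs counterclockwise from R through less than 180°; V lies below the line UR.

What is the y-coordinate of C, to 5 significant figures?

-16.136

U is at the origin; U and R share the same y with |UR| = 37.9 and R on the +x side, so R = (37.900, 0.0000). The tangent condition forces TR to be normal to UR, so T = R + (0, -11.8) = (37.900, -11.800). Since TC ⟂ CV (tangency), |TV| = √(11.8² + 24.8²) = 27.464 regardless of where C sits on A1. So V lies on both circle(U, 53.25) and circle(T, 27.464); the below-UR intersection is V = (36.039, -39.201). C is the foot of the tangent from V: C = (26.926, -16.136).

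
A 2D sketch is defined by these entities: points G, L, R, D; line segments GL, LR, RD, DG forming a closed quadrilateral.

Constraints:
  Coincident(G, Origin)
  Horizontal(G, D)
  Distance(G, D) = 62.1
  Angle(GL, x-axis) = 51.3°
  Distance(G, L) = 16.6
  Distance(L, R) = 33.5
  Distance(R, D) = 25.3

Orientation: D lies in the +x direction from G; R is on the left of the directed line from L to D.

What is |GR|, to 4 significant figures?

46.89

Checks: |LR| = 33.50 ✓; |RD| = 25.30 ✓.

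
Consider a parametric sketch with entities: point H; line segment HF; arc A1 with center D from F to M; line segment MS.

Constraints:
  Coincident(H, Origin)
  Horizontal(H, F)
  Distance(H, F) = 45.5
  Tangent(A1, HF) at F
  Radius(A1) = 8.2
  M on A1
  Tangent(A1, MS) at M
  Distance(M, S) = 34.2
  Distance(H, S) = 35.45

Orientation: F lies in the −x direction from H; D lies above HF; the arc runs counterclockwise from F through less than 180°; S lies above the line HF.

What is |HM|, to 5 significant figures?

39.116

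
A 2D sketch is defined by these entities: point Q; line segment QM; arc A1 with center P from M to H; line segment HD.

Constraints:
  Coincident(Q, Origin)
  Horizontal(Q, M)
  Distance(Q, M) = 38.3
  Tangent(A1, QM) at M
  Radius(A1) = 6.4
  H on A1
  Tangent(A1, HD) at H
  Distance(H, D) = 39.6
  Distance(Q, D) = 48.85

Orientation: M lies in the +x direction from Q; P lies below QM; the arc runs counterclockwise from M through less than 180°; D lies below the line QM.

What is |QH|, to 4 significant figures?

32.45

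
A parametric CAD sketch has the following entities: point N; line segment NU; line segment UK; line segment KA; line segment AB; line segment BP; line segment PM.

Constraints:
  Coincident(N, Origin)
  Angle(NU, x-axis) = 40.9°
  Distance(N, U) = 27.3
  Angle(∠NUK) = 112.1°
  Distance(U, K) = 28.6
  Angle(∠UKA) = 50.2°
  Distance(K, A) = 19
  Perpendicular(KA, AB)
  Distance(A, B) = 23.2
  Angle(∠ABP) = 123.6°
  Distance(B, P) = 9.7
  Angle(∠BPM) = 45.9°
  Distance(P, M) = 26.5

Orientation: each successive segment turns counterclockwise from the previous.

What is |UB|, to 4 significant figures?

1.409

N is at the origin; NU runs at 40.9° with length 27.3, so U = (20.63, 17.87). ∠NUK = 112.1° gives UK at 108.8° from the x-axis; with |UK| = 28.6, K = (11.42, 44.95). ∠UKA = 50.2° gives KA at -121.4° from the x-axis; with |KA| = 19.0, A = (1.519, 28.73). KA is perpendicular to AB, so AB runs at -31.40°; with |AB| = 23.2, B = (21.32, 16.64). Then |UB| = |B − U| = 1.409.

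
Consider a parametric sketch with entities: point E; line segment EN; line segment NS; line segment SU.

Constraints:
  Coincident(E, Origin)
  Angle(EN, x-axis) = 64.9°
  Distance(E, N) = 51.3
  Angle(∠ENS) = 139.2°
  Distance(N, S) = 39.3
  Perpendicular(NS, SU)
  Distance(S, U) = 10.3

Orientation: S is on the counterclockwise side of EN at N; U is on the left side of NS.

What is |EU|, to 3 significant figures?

81.5

E is at the origin; EN runs at 64.9° with length 51.3, so N = 51.3·(cos 64.9°, sin 64.9°) = (21.8, 46.5). ∠ENS = 139.2°, so NS runs at 64.9° + (180° − 139.2°) = 106° from the x-axis; with |NS| = 39.3, S = N + 39.3·(cos 106°, sin 106°) = (11.1, 84.3). NS ⟂ SU; with |SU| = 10.3 on the left of NS, U = S + 10.3·(-0.963, -0.271) = (1.21, 81.5). Then |EU| = |U − E| = 81.5.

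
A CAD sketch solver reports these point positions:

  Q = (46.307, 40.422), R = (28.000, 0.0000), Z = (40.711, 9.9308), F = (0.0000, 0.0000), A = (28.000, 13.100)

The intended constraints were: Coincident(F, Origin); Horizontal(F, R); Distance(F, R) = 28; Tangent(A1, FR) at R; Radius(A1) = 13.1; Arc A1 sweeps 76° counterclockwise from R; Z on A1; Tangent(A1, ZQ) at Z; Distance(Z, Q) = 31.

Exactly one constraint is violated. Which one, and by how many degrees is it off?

Tangent(A1, ZQ) at Z — off by 3.60°.

F = (0.00, 0.00) ✓; F.y = 0.00, R.y = 0.00 ✓; |FR| = 28.00 ✓; ∠(AR, RF) = 90.00° ✓; |AR| = 13.10 ✓; bearing(A→Z) − bearing(A→R) = 76.00° ✓; |AZ| = 13.10 ✓; ∠(AZ, ZQ) = 86.40° ✗; |ZQ| = 31.00 ✓.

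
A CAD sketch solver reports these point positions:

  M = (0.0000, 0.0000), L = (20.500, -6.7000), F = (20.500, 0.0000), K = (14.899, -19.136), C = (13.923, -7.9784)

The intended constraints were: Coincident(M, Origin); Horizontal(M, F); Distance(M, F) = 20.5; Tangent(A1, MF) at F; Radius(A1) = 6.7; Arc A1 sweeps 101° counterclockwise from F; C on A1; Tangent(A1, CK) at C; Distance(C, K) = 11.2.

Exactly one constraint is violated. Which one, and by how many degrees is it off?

Tangent(A1, CK) at C — off by 6.00°.

M = (0.00, 0.00) ✓; M.y = 0.00, F.y = 0.00 ✓; |MF| = 20.50 ✓; ∠(LF, FM) = 90.00° ✓; |LF| = 6.700 ✓; bearing(L→C) − bearing(L→F) = 101.0° ✓; |LC| = 6.700 ✓; ∠(LC, CK) = 96.00° ✗; |CK| = 11.20 ✓.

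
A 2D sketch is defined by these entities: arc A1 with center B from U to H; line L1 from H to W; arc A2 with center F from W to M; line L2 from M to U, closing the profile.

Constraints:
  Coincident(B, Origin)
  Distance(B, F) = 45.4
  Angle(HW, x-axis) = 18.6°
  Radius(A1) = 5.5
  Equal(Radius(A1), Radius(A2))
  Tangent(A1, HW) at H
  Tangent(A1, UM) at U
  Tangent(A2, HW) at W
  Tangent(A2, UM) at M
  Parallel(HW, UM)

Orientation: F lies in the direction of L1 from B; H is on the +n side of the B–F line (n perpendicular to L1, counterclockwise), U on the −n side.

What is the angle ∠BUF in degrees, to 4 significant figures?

83.09°

The slot axis is L1's direction at 18.6°, so u = (cos 18.6°, sin 18.6°) = (0.9478, 0.3190) and n = (−sin 18.6°, cos 18.6°) = (-0.3190, 0.9478). B is at the origin and F lies 45.4 along u from B, so F = 45.4·u = (43.03, 14.48). Tangency of A1 to both parallel lines with radius 5.5 puts H and U at B ± 5.5·n: H = (-1.754, 5.213), U = (1.754, -5.213). Then cos ∠BUF = UB·UF / (|UB||UF|), giving 83.09°.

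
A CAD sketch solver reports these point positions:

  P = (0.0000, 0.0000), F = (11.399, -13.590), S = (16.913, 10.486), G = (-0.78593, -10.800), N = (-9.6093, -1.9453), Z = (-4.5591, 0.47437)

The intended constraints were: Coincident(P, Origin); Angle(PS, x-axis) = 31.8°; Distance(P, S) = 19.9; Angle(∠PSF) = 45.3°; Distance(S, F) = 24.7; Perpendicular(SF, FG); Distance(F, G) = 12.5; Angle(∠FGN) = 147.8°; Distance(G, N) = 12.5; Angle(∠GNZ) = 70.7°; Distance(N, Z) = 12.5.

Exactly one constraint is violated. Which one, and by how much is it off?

Distance(N, Z) = 12.5 — off by 6.90.

P = (0.00, 0.00) ✓; PS at 31.80° ✓; |PS| = 19.90 ✓; ∠PSF = 45.30° ✓; |SF| = 24.70 ✓; ∠(SF, FG) = 90.00° ✓; |FG| = 12.50 ✓; ∠FGN = 147.8° ✓; |GN| = 12.50 ✓; ∠GNZ = 70.70° ✓; |NZ| = 5.600 ✗.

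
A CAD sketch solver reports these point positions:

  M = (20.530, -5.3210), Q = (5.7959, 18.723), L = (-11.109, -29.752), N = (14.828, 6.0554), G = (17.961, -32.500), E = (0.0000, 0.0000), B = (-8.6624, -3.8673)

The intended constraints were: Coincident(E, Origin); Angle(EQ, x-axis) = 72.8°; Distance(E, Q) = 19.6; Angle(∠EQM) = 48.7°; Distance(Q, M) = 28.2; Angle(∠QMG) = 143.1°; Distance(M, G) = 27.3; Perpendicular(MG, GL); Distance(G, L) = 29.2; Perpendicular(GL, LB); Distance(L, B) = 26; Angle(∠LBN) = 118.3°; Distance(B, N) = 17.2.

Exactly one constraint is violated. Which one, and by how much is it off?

Distance(B, N) = 17.2 — off by 8.30.

E = (0.00, 0.00) ✓; EQ at 72.80° ✓; |EQ| = 19.60 ✓; ∠EQM = 48.70° ✓; |QM| = 28.20 ✓; ∠QMG = 143.1° ✓; |MG| = 27.30 ✓; ∠(MG, GL) = 90.00° ✓; |GL| = 29.20 ✓; ∠(GL, LB) = 90.00° ✓; |LB| = 26.00 ✓; ∠LBN = 118.3° ✓; |BN| = 25.50 ✗.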